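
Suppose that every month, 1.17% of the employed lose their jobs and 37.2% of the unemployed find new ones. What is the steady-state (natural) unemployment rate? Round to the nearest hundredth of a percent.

At steady state the flows balance: s·E = f·U, so U/(E+U) = s/(s+f).
u* = 1.17 / (1.17 + 37.2) = 1.17 / 38.37 = 3.05%.

Steady-state unemployment rate ≈ 3.05%.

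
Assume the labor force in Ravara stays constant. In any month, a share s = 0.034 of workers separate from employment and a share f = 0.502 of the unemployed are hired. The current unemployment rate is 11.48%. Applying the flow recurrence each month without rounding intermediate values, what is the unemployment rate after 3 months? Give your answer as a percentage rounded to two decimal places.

With a fixed labor force, u_{t+1} = u_t + s·(1−u_t) − f·u_t = u_t·(1−s−f) + s.
Here 1−s−f = 0.464 and s = 0.034.
u_1 = 0.114800 × 0.464 + 0.034 = 0.087267.
u_2 = 0.087267 × 0.464 + 0.034 = 0.074492.
u_3 = 0.074492 × 0.464 + 0.034 = 0.068564.

Unemployment rate after three months ≈ 6.86%.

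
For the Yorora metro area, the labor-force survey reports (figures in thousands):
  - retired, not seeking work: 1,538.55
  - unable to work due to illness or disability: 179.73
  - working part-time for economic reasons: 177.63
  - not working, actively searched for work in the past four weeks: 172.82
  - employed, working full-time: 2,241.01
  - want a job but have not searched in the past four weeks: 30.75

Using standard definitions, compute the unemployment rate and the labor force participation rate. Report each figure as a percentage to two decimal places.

Unemployment rate ≈ 6.67%; labor force participation rate ≈ 59.70%.

Employed = 177.63 + 2,241.01 = 2,418.64 thousand (anyone who worked, including part-time for economic reasons, counts as employed).
Unemployed = 172.82 thousand.
Labor force = 2,418.64 + 172.82 = 2,591.46 thousand.
Not in labor force = 1,538.55 + 179.73 + 30.75 = 1,749.03 thousand (those not working and not actively searching are outside the labor force — including those who want a job but have given up searching).
Civilian working-age population = 2,591.46 + 1,749.03 = 4,340.49 thousand.
Unemployment rate = 172.82 / 2,591.46 = 6.67%.
Labor force participation rate = 2,591.46 / 4,340.49 = 59.70%.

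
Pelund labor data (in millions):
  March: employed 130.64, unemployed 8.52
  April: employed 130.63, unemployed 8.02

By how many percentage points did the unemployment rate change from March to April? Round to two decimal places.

The unemployment rate changed by −0.34 percentage points.

March: labor force = 130.64 + 8.52 = 139.16; u = 8.52/139.16 = 6.12%.
April: labor force = 130.63 + 8.02 = 138.65; u = 8.02/138.65 = 5.78%.
Change = 5.78% − 6.12% = −0.34 pp.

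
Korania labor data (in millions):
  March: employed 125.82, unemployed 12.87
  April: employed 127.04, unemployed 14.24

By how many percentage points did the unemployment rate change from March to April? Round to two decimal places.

March: labor force = 125.82 + 12.87 = 138.69; u = 12.87/138.69 = 9.28%.
April: labor force = 127.04 + 14.24 = 141.28; u = 14.24/141.28 = 10.08%.
Change = 10.08% − 9.28% = +0.80 pp.

The unemployment rate changed by +0.80 percentage points.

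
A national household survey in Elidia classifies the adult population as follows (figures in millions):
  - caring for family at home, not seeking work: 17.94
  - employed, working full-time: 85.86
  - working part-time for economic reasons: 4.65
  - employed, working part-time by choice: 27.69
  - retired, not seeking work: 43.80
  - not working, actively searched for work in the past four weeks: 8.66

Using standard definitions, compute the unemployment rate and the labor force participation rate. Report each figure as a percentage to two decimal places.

Employed = 85.86 + 4.65 + 27.69 = 118.20 million (anyone who worked, including part-time for economic reasons, counts as employed).
Unemployed = 8.66 million.
Labor force = 118.20 + 8.66 = 126.86 million.
Not in labor force = 17.94 + 43.80 = 61.74 million (those not working and not actively searching are outside the labor force).
Civilian working-age population = 126.86 + 61.74 = 188.60 million.
Unemployment rate = 8.66 / 126.86 = 6.83%.
Labor force participation rate = 126.86 / 188.60 = 67.26%.

Unemployment rate ≈ 6.83%; labor force participation rate ≈ 67.26%.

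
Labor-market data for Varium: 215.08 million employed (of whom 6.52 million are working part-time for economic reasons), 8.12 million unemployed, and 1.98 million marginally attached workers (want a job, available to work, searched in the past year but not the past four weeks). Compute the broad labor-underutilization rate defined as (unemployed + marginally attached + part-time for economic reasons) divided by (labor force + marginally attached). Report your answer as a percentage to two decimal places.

Labor force = 215.08 + 8.12 = 223.20 million.
Numerator = 8.12 + 1.98 + 6.52 = 16.62 million.
Denominator = 223.20 + 1.98 = 225.18 million.
Broad rate = 16.62 / 225.18 = 7.38%.

Broad underutilization rate ≈ 7.38%.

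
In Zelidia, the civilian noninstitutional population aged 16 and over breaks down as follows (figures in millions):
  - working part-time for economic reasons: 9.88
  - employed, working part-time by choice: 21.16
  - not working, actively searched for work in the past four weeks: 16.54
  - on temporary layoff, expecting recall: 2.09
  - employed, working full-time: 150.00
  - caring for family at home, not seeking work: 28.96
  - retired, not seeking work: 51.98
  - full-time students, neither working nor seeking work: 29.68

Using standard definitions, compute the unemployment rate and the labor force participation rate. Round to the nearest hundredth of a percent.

Unemployment rate ≈ 9.33%; labor force participation rate ≈ 64.35%.

Employed = 9.88 + 21.16 + 150.00 = 181.04 million (anyone who worked, including part-time for economic reasons, counts as employed).
Unemployed = 16.54 + 2.09 = 18.63 million (jobless and actively searching, or on temporary layoff).
Labor force = 181.04 + 18.63 = 199.67 million.
Not in labor force = 28.96 + 51.98 + 29.68 = 110.62 million (those not working and not actively searching are outside the labor force).
Civilian working-age population = 199.67 + 110.62 = 310.29 million.
Unemployment rate = 18.63 / 199.67 = 9.33%.
Labor force participation rate = 199.67 / 310.29 = 64.35%.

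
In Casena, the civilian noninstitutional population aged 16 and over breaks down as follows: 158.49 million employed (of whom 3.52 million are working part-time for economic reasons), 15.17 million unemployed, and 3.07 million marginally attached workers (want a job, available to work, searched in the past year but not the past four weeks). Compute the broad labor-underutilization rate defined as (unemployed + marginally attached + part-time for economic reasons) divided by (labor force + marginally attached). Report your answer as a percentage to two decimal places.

Broad underutilization rate ≈ 12.31%.

Labor force = 158.49 + 15.17 = 173.66 million.
Numerator = 15.17 + 3.07 + 3.52 = 21.76 million.
Denominator = 173.66 + 3.07 = 176.73 million.
Broad rate = 21.76 / 176.73 = 12.31%.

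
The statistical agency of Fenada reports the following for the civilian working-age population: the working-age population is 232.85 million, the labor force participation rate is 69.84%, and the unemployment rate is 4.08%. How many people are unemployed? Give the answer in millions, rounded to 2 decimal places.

Labor force = 0.6984 × 232.85 = 162.62 million.
Unemployed = 0.0408 × 162.62 ≈ 6.63 million.

About 6.63 million are unemployed.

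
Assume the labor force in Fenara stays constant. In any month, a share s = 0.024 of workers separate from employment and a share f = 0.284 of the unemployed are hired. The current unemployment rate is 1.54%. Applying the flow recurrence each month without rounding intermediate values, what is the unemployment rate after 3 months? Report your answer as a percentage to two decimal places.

With a fixed labor force, u_{t+1} = u_t + s·(1−u_t) − f·u_t = u_t·(1−s−f) + s.
Here 1−s−f = 0.692 and s = 0.024.
u_1 = 0.015400 × 0.692 + 0.024 = 0.034657.
u_2 = 0.034657 × 0.692 + 0.024 = 0.047983.
u_3 = 0.047983 × 0.692 + 0.024 = 0.057204.

Unemployment rate after three months ≈ 5.72%.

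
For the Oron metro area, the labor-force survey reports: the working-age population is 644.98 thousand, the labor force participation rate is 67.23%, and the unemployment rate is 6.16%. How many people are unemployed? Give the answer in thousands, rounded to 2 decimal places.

Labor force = 0.6723 × 644.98 = 433.62 thousand.
Unemployed = 0.0616 × 433.62 ≈ 26.71 thousand.

About 26.71 thousand are unemployed.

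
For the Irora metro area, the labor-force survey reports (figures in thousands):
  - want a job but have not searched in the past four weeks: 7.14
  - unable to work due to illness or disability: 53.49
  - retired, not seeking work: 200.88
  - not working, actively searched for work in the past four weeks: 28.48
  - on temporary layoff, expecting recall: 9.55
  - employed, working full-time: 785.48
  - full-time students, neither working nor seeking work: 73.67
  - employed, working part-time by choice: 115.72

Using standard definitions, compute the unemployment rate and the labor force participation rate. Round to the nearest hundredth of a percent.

Unemployment rate ≈ 4.05%; labor force participation rate ≈ 73.70%.

Employed = 785.48 + 115.72 = 901.20 thousand.
Unemployed = 28.48 + 9.55 = 38.03 thousand (jobless and actively searching, or on temporary layoff).
Labor force = 901.20 + 38.03 = 939.23 thousand.
Not in labor force = 7.14 + 53.49 + 200.88 + 73.67 = 335.18 thousand (those not working and not actively searching are outside the labor force — including those who want a job but have given up searching).
Civilian working-age population = 939.23 + 335.18 = 1,274.41 thousand.
Unemployment rate = 38.03 / 939.23 = 4.05%.
Labor force participation rate = 939.23 / 1,274.41 = 73.70%.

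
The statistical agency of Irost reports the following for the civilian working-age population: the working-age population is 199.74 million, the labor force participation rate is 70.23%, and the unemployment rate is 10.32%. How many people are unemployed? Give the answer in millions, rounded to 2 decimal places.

About 14.48 million are unemployed.

Labor force = 0.7023 × 199.74 = 140.28 million.
Unemployed = 0.1032 × 140.28 ≈ 14.48 million.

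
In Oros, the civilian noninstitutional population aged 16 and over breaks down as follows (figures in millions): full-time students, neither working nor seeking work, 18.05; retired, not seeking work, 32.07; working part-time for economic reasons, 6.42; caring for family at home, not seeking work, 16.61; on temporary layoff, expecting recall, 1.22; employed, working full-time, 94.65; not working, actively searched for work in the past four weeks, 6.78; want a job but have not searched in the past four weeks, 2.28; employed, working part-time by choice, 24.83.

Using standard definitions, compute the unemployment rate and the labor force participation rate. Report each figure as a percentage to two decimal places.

Unemployment rate ≈ 5.97%; labor force participation rate ≈ 65.99%.

Employed = 6.42 + 94.65 + 24.83 = 125.90 million (anyone who worked, including part-time for economic reasons, counts as employed).
Unemployed = 1.22 + 6.78 = 8.00 million (jobless and actively searching, or on temporary layoff).
Labor force = 125.90 + 8.00 = 133.90 million.
Not in labor force = 18.05 + 32.07 + 16.61 + 2.28 = 69.01 million (those not working and not actively searching are outside the labor force — including those who want a job but have given up searching).
Civilian working-age population = 133.90 + 69.01 = 202.91 million.
Unemployment rate = 8.00 / 133.90 = 5.97%.
Labor force participation rate = 133.90 / 202.91 = 65.99%.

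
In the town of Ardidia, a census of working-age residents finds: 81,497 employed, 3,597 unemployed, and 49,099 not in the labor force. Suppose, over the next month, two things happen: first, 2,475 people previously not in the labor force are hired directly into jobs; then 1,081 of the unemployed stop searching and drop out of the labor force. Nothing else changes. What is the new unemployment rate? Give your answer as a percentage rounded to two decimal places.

Initially, labor force = 81,497 + 3,597 = 85,094, so u = 3,597/85,094 = 4.23%.
After the first change, employed and labor force both rise by 2,475; unemployed unchanged → E = 83,972, U = 3,597, labor force = 87,569.
After the second change, unemployed and labor force both fall by 1,081 → E = 83,972, U = 2,516, labor force = 86,488.
New unemployment rate = 2,516 / 86,488 = 2.91%.

New unemployment rate ≈ 2.91%.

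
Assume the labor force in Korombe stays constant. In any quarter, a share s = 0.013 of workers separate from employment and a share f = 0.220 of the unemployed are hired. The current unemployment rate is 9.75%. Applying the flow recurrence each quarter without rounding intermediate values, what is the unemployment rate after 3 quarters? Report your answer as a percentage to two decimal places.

With a fixed labor force, u_{t+1} = u_t + s·(1−u_t) − f·u_t = u_t·(1−s−f) + s.
Here 1−s−f = 0.767 and s = 0.013.
u_1 = 0.097500 × 0.767 + 0.013 = 0.087782.
u_2 = 0.087782 × 0.767 + 0.013 = 0.080329.
u_3 = 0.080329 × 0.767 + 0.013 = 0.074612.

Unemployment rate after three quarters ≈ 7.46%.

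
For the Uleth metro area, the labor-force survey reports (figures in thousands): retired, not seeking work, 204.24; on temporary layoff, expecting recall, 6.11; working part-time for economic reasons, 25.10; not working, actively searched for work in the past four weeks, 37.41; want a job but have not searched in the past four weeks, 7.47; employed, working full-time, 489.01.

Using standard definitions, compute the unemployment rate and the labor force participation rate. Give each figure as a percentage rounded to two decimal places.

Employed = 25.10 + 489.01 = 514.11 thousand (anyone who worked, including part-time for economic reasons, counts as employed).
Unemployed = 6.11 + 37.41 = 43.52 thousand (jobless and actively searching, or on temporary layoff).
Labor force = 514.11 + 43.52 = 557.63 thousand.
Not in labor force = 204.24 + 7.47 = 211.71 thousand (those not working and not actively searching are outside the labor force — including those who want a job but have given up searching).
Civilian working-age population = 557.63 + 211.71 = 769.34 thousand.
Unemployment rate = 43.52 / 557.63 = 7.80%.
Labor force participation rate = 557.63 / 769.34 = 72.48%.

Unemployment rate ≈ 7.80%; labor force participation rate ≈ 72.48%.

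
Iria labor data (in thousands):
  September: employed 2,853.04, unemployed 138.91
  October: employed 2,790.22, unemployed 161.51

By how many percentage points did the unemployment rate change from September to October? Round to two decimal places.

September: labor force = 2,853.04 + 138.91 = 2,991.95; u = 138.91/2,991.95 = 4.64%.
October: labor force = 2,790.22 + 161.51 = 2,951.73; u = 161.51/2,951.73 = 5.47%.
Change = 5.47% − 4.64% = +0.83 pp.

The unemployment rate changed by +0.83 percentage points.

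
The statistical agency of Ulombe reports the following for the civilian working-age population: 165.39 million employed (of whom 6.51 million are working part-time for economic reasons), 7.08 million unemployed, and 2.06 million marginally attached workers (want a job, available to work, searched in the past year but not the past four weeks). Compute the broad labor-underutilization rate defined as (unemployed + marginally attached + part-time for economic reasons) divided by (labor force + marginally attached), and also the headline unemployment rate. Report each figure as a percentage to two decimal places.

Broad underutilization rate ≈ 8.97%; headline unemployment rate ≈ 4.11%.

Labor force = 165.39 + 7.08 = 172.47 million.
Numerator = 7.08 + 2.06 + 6.51 = 15.65 million.
Denominator = 172.47 + 2.06 = 174.53 million.
Broad rate = 15.65 / 174.53 = 8.97%.
Headline unemployment rate = 7.08 / 172.47 = 4.11%.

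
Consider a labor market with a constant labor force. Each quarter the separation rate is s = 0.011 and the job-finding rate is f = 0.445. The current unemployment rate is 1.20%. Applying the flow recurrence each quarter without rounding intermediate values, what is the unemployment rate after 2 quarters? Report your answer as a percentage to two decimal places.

With a fixed labor force, u_{t+1} = u_t + s·(1−u_t) − f·u_t = u_t·(1−s−f) + s.
Here 1−s−f = 0.544 and s = 0.011.
u_1 = 0.012000 × 0.544 + 0.011 = 0.017528.
u_2 = 0.017528 × 0.544 + 0.011 = 0.020535.

Unemployment rate after two quarters ≈ 2.05%.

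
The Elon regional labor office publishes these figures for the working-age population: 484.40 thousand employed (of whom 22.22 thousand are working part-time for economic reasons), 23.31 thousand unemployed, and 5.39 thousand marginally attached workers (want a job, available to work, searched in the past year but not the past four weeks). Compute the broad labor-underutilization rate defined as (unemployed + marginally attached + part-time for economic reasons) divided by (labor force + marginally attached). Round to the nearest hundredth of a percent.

Broad underutilization rate ≈ 9.92%.

Labor force = 484.40 + 23.31 = 507.71 thousand.
Numerator = 23.31 + 5.39 + 22.22 = 50.92 thousand.
Denominator = 507.71 + 5.39 = 513.10 thousand.
Broad rate = 50.92 / 513.10 = 9.92%.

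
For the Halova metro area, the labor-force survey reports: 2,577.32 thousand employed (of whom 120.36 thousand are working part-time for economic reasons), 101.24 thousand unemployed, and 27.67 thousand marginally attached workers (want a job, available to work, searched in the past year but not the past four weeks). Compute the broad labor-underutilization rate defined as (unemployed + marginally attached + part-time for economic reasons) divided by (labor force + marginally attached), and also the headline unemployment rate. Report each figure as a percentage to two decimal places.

Broad underutilization rate ≈ 9.21%; headline unemployment rate ≈ 3.78%.

Labor force = 2,577.32 + 101.24 = 2,678.56 thousand.
Numerator = 101.24 + 27.67 + 120.36 = 249.27 thousand.
Denominator = 2,678.56 + 27.67 = 2,706.23 thousand.
Broad rate = 249.27 / 2,706.23 = 9.21%.
Headline unemployment rate = 101.24 / 2,678.56 = 3.78%.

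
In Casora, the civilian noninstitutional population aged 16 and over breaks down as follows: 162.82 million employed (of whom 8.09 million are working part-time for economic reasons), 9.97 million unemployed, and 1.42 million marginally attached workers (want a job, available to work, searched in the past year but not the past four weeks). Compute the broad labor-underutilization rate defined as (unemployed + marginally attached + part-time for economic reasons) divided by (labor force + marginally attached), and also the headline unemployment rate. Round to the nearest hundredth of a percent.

Broad underutilization rate ≈ 11.18%; headline unemployment rate ≈ 5.77%.

Labor force = 162.82 + 9.97 = 172.79 million.
Numerator = 9.97 + 1.42 + 8.09 = 19.48 million.
Denominator = 172.79 + 1.42 = 174.21 million.
Broad rate = 19.48 / 174.21 = 11.18%.
Headline unemployment rate = 9.97 / 172.79 = 5.77%.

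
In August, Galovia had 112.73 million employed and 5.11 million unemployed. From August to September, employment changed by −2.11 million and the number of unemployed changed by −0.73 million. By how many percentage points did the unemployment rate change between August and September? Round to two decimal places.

August: labor force = 112.73 + 5.11 = 117.84; u = 5.11/117.84 = 4.34%.
September: labor force = 110.62 + 4.38 = 115.00; u = 4.38/115.00 = 3.81%.
Change = 3.81% − 4.34% = −0.53 pp.

The unemployment rate changed by −0.53 percentage points.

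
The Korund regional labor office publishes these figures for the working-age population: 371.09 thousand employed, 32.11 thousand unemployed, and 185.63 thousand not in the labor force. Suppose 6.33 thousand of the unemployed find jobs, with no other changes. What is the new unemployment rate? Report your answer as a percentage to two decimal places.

Initially, labor force = 371.09 + 32.11 = 403.20 thousand, so u = 32.11/403.20 = 7.96%.
After the change, unemployed falls and employed rises by 6.33; labor force unchanged → E = 377.42, U = 25.78, labor force = 403.20 thousand.
New unemployment rate = 25.78 / 403.20 = 6.39%.

New unemployment rate ≈ 6.39%.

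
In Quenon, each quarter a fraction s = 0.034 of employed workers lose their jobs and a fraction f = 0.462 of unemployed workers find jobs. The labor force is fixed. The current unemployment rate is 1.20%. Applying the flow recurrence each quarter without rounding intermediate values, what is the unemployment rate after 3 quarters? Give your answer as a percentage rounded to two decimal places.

Unemployment rate after three quarters ≈ 6.13%.

With a fixed labor force, u_{t+1} = u_t + s·(1−u_t) − f·u_t = u_t·(1−s−f) + s.
Here 1−s−f = 0.504 and s = 0.034.
u_1 = 0.012000 × 0.504 + 0.034 = 0.040048.
u_2 = 0.040048 × 0.504 + 0.034 = 0.054184.
u_3 = 0.054184 × 0.504 + 0.034 = 0.061309.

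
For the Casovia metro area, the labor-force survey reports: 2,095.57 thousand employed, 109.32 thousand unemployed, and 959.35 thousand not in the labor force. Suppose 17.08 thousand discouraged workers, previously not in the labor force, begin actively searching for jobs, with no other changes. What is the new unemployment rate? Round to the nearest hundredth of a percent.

New unemployment rate ≈ 5.69%.

Initially, labor force = 2,095.57 + 109.32 = 2,204.89 thousand, so u = 109.32/2,204.89 = 4.96%.
After the change, unemployed and labor force both rise by 17.08 → E = 2,095.57, U = 126.40, labor force = 2,221.97 thousand.
New unemployment rate = 126.40 / 2,221.97 = 5.69%.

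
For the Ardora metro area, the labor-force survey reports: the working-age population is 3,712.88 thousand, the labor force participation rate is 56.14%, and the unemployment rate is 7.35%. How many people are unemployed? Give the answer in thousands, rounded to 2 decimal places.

Labor force = 0.5614 × 3,712.88 = 2,084.41 thousand.
Unemployed = 0.0735 × 2,084.41 ≈ 153.20 thousand.

About 153.20 thousand are unemployed.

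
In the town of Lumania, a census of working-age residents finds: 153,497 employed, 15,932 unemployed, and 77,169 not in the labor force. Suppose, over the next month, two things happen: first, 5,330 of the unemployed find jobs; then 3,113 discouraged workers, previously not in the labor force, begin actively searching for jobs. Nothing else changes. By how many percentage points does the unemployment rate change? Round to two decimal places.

The unemployment rate changes by −1.45 percentage points.

Initially, labor force = 153,497 + 15,932 = 169,429, so u = 15,932/169,429 = 9.40%.
After the first change, unemployed falls and employed rises by 5,330; labor force unchanged → E = 158,827, U = 10,602, labor force = 169,429.
After the second change, unemployed and labor force both rise by 3,113 → E = 158,827, U = 13,715, labor force = 172,542.
New unemployment rate = 13,715 / 172,542 = 7.95%.
Change = 7.95% − 9.40% = −1.45 percentage points.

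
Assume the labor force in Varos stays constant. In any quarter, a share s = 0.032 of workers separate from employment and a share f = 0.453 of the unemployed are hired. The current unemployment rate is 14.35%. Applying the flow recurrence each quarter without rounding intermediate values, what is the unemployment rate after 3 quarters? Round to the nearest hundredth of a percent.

With a fixed labor force, u_{t+1} = u_t + s·(1−u_t) − f·u_t = u_t·(1−s−f) + s.
Here 1−s−f = 0.515 and s = 0.032.
u_1 = 0.143500 × 0.515 + 0.032 = 0.105902.
u_2 = 0.105902 × 0.515 + 0.032 = 0.086540.
u_3 = 0.086540 × 0.515 + 0.032 = 0.076568.

Unemployment rate after three quarters ≈ 7.66%.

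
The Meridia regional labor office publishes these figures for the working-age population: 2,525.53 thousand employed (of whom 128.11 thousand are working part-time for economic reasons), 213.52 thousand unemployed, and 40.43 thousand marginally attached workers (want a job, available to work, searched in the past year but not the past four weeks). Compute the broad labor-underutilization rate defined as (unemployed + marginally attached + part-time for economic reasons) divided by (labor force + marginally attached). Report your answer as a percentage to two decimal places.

Labor force = 2,525.53 + 213.52 = 2,739.05 thousand.
Numerator = 213.52 + 40.43 + 128.11 = 382.06 thousand.
Denominator = 2,739.05 + 40.43 = 2,779.48 thousand.
Broad rate = 382.06 / 2,779.48 = 13.75%.

Broad underutilization rate ≈ 13.75%.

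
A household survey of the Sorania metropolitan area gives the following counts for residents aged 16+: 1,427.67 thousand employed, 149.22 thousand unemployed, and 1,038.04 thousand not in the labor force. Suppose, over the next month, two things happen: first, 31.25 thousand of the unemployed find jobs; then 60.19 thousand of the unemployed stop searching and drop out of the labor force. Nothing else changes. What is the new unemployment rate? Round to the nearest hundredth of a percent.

Initially, labor force = 1,427.67 + 149.22 = 1,576.89 thousand, so u = 149.22/1,576.89 = 9.46%.
After the first change, unemployed falls and employed rises by 31.25; labor force unchanged → E = 1,458.92, U = 117.97, labor force = 1,576.89 thousand.
After the second change, unemployed and labor force both fall by 60.19 → E = 1,458.92, U = 57.78, labor force = 1,516.70 thousand.
New unemployment rate = 57.78 / 1,516.70 = 3.81%.

New unemployment rate ≈ 3.81%.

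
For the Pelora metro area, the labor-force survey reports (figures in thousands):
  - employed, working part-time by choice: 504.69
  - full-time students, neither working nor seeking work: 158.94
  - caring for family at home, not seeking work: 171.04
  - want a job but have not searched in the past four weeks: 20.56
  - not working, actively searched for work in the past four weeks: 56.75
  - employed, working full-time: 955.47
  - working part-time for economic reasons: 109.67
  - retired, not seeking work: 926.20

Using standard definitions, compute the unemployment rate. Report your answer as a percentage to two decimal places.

Employed = 504.69 + 955.47 + 109.67 = 1,569.83 thousand (anyone who worked, including part-time for economic reasons, counts as employed).
Unemployed = 56.75 thousand.
Labor force = 1,569.83 + 56.75 = 1,626.58 thousand.
Unemployment rate = 56.75 / 1,626.58 = 3.49%.

Unemployment rate ≈ 3.49%.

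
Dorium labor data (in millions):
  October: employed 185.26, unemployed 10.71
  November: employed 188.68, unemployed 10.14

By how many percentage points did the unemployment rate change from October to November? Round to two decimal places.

The unemployment rate changed by −0.37 percentage points.

October: labor force = 185.26 + 10.71 = 195.97; u = 10.71/195.97 = 5.47%.
November: labor force = 188.68 + 10.14 = 198.82; u = 10.14/198.82 = 5.10%.
Change = 5.10% − 5.47% = −0.37 pp.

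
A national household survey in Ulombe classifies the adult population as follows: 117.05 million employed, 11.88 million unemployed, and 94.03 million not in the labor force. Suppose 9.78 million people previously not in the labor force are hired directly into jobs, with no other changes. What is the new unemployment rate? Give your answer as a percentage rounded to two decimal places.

New unemployment rate ≈ 8.56%.

Initially, labor force = 117.05 + 11.88 = 128.93 million, so u = 11.88/128.93 = 9.21%.
After the change, employed and labor force both rise by 9.78; unemployed unchanged → E = 126.83, U = 11.88, labor force = 138.71 million.
New unemployment rate = 11.88 / 138.71 = 8.56%.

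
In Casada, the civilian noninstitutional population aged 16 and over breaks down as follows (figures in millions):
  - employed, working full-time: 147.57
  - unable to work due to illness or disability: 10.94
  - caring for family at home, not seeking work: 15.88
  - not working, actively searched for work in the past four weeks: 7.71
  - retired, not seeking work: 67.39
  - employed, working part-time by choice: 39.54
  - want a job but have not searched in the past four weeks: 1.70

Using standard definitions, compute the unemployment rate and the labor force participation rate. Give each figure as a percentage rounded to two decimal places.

Employed = 147.57 + 39.54 = 187.11 million.
Unemployed = 7.71 million.
Labor force = 187.11 + 7.71 = 194.82 million.
Not in labor force = 10.94 + 15.88 + 67.39 + 1.70 = 95.91 million (those not working and not actively searching are outside the labor force — including those who want a job but have given up searching).
Civilian working-age population = 194.82 + 95.91 = 290.73 million.
Unemployment rate = 7.71 / 194.82 = 3.96%.
Labor force participation rate = 194.82 / 290.73 = 67.01%.

Unemployment rate ≈ 3.96%; labor force participation rate ≈ 67.01%.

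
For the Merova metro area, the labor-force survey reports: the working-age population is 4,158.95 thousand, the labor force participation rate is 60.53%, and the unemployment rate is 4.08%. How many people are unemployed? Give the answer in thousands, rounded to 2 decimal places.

Labor force = 0.6053 × 4,158.95 = 2,517.41 thousand.
Unemployed = 0.0408 × 2,517.41 ≈ 102.71 thousand.

About 102.71 thousand are unemployed.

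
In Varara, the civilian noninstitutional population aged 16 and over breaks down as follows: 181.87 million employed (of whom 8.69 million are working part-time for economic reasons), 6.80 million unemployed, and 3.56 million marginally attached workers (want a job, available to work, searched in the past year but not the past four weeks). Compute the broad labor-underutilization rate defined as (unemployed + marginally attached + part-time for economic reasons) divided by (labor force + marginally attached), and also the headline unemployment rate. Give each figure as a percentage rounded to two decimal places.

Labor force = 181.87 + 6.80 = 188.67 million.
Numerator = 6.80 + 3.56 + 8.69 = 19.05 million.
Denominator = 188.67 + 3.56 = 192.23 million.
Broad rate = 19.05 / 192.23 = 9.91%.
Headline unemployment rate = 6.80 / 188.67 = 3.60%.

Broad underutilization rate ≈ 9.91%; headline unemployment rate ≈ 3.60%.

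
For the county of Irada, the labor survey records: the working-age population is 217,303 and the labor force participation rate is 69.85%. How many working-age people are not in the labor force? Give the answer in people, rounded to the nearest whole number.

Share not in the labor force = 1 − 0.6985 = 0.3015.
Not in labor force = 0.3015 × 217,303 ≈ 65,517.

About 65,517 are not in the labor force.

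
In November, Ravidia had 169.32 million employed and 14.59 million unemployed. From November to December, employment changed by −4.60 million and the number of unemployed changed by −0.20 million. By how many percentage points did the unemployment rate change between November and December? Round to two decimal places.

November: labor force = 169.32 + 14.59 = 183.91; u = 14.59/183.91 = 7.93%.
December: labor force = 164.72 + 14.39 = 179.11; u = 14.39/179.11 = 8.03%.
Change = 8.03% − 7.93% = +0.10 pp.

The unemployment rate changed by +0.10 percentage points.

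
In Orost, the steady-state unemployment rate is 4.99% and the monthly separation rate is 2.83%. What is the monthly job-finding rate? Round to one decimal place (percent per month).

Job-finding rate ≈ 53.9% per month.

From u* = s/(s+f): f = s·(1−u)/u.
f = 2.83 × (1 − 0.0499) / 0.0499 = 2.6888 / 0.0499 ≈ 53.9% per month.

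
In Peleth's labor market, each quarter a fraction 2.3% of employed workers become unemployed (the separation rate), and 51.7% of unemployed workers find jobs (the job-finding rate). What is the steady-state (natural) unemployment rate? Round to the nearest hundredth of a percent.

At steady state the flows balance: s·E = f·U, so U/(E+U) = s/(s+f).
u* = 2.3 / (2.3 + 51.7) = 2.3 / 54.00 = 4.26%.

Steady-state unemployment rate ≈ 4.26%.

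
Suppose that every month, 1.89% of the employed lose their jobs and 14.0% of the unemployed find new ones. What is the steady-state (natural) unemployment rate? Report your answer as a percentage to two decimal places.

At steady state the flows balance: s·E = f·U, so U/(E+U) = s/(s+f).
u* = 1.89 / (1.89 + 14.0) = 1.89 / 15.89 = 11.89%.

Steady-state unemployment rate ≈ 11.89%.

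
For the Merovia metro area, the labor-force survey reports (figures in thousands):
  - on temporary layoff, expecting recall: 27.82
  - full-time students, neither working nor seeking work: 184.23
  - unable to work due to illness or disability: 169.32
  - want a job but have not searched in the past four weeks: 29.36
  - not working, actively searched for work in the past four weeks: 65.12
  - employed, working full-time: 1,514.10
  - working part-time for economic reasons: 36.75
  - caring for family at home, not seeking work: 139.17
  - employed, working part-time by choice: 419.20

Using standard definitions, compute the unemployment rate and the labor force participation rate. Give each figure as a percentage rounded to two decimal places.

Unemployment rate ≈ 4.51%; labor force participation rate ≈ 79.80%.

Employed = 1,514.10 + 36.75 + 419.20 = 1,970.05 thousand (anyone who worked, including part-time for economic reasons, counts as employed).
Unemployed = 27.82 + 65.12 = 92.94 thousand (jobless and actively searching, or on temporary layoff).
Labor force = 1,970.05 + 92.94 = 2,062.99 thousand.
Not in labor force = 184.23 + 169.32 + 29.36 + 139.17 = 522.08 thousand (those not working and not actively searching are outside the labor force — including those who want a job but have given up searching).
Civilian working-age population = 2,062.99 + 522.08 = 2,585.07 thousand.
Unemployment rate = 92.94 / 2,062.99 = 4.51%.
Labor force participation rate = 2,062.99 / 2,585.07 = 79.80%.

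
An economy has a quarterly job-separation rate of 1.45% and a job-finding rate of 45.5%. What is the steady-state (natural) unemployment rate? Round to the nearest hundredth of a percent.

At steady state the flows balance: s·E = f·U, so U/(E+U) = s/(s+f).
u* = 1.45 / (1.45 + 45.5) = 1.45 / 46.95 = 3.09%.

Steady-state unemployment rate ≈ 3.09%.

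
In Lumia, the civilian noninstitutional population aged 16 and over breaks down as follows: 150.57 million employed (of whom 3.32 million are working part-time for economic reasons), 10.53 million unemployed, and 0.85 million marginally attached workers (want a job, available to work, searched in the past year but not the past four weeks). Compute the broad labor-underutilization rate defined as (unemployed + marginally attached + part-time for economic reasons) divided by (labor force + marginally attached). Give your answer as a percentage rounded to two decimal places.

Broad underutilization rate ≈ 9.08%.

Labor force = 150.57 + 10.53 = 161.10 million.
Numerator = 10.53 + 0.85 + 3.32 = 14.70 million.
Denominator = 161.10 + 0.85 = 161.95 million.
Broad rate = 14.70 / 161.95 = 9.08%.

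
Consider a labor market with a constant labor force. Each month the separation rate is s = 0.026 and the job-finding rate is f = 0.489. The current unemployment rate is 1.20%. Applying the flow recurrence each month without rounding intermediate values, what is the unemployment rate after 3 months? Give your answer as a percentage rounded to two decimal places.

With a fixed labor force, u_{t+1} = u_t + s·(1−u_t) − f·u_t = u_t·(1−s−f) + s.
Here 1−s−f = 0.485 and s = 0.026.
u_1 = 0.012000 × 0.485 + 0.026 = 0.031820.
u_2 = 0.031820 × 0.485 + 0.026 = 0.041433.
u_3 = 0.041433 × 0.485 + 0.026 = 0.046095.

Unemployment rate after three months ≈ 4.61%.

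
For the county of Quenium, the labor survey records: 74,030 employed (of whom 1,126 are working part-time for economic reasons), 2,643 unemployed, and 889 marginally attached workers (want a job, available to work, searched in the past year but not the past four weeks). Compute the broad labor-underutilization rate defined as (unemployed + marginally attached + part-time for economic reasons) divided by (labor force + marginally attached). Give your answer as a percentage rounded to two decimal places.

Broad underutilization rate ≈ 6.01%.

Labor force = 74,030 + 2,643 = 76,673.
Numerator = 2,643 + 889 + 1,126 = 4,658.
Denominator = 76,673 + 889 = 77,562.
Broad rate = 4,658 / 77,562 = 6.01%.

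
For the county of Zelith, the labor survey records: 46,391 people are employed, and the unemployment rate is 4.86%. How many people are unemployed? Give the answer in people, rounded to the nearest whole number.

About 2,370 are unemployed.

Let U be the number unemployed. The labor force is E + U, and U/(E+U) = 0.0486.
So U = 0.0486 × 46,391 / (1 − 0.0486) = 2254.60 / 0.9514 ≈ 2,370.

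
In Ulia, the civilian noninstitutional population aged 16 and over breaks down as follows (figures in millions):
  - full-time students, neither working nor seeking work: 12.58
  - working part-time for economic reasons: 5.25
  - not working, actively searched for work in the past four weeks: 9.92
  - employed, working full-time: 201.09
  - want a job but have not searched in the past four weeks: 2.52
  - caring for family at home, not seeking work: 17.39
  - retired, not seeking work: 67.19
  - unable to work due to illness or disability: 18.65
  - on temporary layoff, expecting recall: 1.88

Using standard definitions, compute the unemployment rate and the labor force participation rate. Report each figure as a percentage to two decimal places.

Employed = 5.25 + 201.09 = 206.34 million (anyone who worked, including part-time for economic reasons, counts as employed).
Unemployed = 9.92 + 1.88 = 11.80 million (jobless and actively searching, or on temporary layoff).
Labor force = 206.34 + 11.80 = 218.14 million.
Not in labor force = 12.58 + 2.52 + 17.39 + 67.19 + 18.65 = 118.33 million (those not working and not actively searching are outside the labor force — including those who want a job but have given up searching).
Civilian working-age population = 218.14 + 118.33 = 336.47 million.
Unemployment rate = 11.80 / 218.14 = 5.41%.
Labor force participation rate = 218.14 / 336.47 = 64.83%.

Unemployment rate ≈ 5.41%; labor force participation rate ≈ 64.83%.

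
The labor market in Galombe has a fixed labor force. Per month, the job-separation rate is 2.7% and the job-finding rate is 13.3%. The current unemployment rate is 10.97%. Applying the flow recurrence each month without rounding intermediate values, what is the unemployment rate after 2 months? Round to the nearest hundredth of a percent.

Unemployment rate after two months ≈ 12.71%.

With a fixed labor force, u_{t+1} = u_t + s·(1−u_t) − f·u_t = u_t·(1−s−f) + s.
Here 1−s−f = 0.840 and s = 0.027.
u_1 = 0.109700 × 0.840 + 0.027 = 0.119148.
u_2 = 0.119148 × 0.840 + 0.027 = 0.127084.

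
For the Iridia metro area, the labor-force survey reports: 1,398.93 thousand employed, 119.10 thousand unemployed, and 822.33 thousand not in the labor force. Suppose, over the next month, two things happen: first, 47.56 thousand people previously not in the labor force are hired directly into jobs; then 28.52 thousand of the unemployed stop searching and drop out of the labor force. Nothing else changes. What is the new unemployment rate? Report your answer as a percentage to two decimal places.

Initially, labor force = 1,398.93 + 119.10 = 1,518.03 thousand, so u = 119.10/1,518.03 = 7.85%.
After the first change, employed and labor force both rise by 47.56; unemployed unchanged → E = 1,446.49, U = 119.10, labor force = 1,565.59 thousand.
After the second change, unemployed and labor force both fall by 28.52 → E = 1,446.49, U = 90.58, labor force = 1,537.07 thousand.
New unemployment rate = 90.58 / 1,537.07 = 5.89%.

New unemployment rate ≈ 5.89%.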